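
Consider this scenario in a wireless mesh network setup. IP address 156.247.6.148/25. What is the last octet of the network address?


Given: IP = 156.247.6.148, prefix = /25
Subnet mask = 255.255.255.128
Last octet of IP: 148
Last octet of mask: 128
Network last octet = 148 AND 128 = 128

128


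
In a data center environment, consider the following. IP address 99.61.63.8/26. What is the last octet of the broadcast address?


Given: IP = 99.61.63.8, prefix = /26
Host bits = 32 - 26 = 6
Network last octet = 8 AND mask = 0
Host part size = 2^6 - 1 = 63
Broadcast last octet = 0 OR 63 = 63

63


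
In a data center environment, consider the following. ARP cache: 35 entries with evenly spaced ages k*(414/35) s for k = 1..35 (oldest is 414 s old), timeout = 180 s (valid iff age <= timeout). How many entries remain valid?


Ages are k * 414/35 s for k = 1..35 (spacing = 11.8286 s).
Entry k is valid iff k * 414/35 <= 180 iff k <= 35 * 180 / 414 = 15.2174
n_valid = floor(15.2174) = 15
(n_stale = 35 - 15 = 20)

15


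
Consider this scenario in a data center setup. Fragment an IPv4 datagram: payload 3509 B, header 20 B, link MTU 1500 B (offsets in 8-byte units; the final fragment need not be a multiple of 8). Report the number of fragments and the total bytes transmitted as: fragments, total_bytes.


Max data per non-final fragment = floor((MTU - header)/8)*8 = floor((1500 - 20)/8)*8 = floor(1480/8)*8 = 1480 B
Final fragment needs no 8-byte alignment: it can carry up to MTU - header = 1480 B
Non-final fragments needed = ceil((payload - 1480) / 1480) = ceil(2029/1480) = ceil(1.3709) = 2
Number of fragments = 2 + 1 = 3
Fragment sizes (data): 2 * 1480 B + 549 B (last, 549 <= 1480 OK)
Total bytes sent = payload + n_frags * header = 3509 + 3*20 = 3509 + 60 = 3569 B

3, 3569


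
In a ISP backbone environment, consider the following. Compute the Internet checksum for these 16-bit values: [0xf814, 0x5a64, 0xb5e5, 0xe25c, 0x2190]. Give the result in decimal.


Given words: [0xf814, 0x5a64, 0xb5e5, 0xe25c, 0x2190]
Step 1: Sum all words
Raw sum = 63508 + 23140 + 46565 + 57948 + 8592 = 199753
Step 2: Fold carry: (3145 + 3) = 3148
One's complement = ~3148 & 0xFFFF = 62387

62387


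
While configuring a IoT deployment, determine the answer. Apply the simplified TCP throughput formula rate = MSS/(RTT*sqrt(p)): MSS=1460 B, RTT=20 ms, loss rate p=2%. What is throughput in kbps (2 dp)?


Given: MSS = 1460 bytes, RTT = 20 ms, loss = 2%
RTT in seconds = 20 / 1000 = 0.02
Loss rate = 2% = 0.02
sqrt(loss) = sqrt(0.02) = 0.141421356237
Throughput (bytes/s) = 1460 / (0.02 * 0.141421356237) = 516187.9503
Throughput (kbps) = 516187.9503 * 8 / 1000 = 4129.503602 -> 4129.50 kbps (2 dp)

4129.50


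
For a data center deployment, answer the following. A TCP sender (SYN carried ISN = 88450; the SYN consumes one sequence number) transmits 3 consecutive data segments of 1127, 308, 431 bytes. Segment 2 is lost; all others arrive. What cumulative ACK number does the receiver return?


SYN uses sequence number 88450; first data byte = ISN + 1 = 88451.
Segment 1: SEQ = 88451, len = 1127 B, covers [88451, 89577]
Segment 2: SEQ = 89578, len = 308 B, covers [89578, 89885] [LOST]
Segment 3: SEQ = 89886, len = 431 B, covers [89886, 90316]
In-order data received: bytes [88451, 89577] (segments 1..1).
Segment 2 missing -> gap begins at byte 89578; later segments buffered out of order.
Cumulative ACK = next expected in-order byte = 88451 + 1127 = 89578

89578


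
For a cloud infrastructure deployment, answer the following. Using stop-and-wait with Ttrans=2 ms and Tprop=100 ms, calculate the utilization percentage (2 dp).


Given: Ttrans = 2 ms, Tprop = 100 ms
RTT = 2 * Tprop = 2 * 100 = 200 ms
U = Ttrans / (Ttrans + RTT)
U = 2 / (2 + 200)
U = 2 / 202 = 0.009901
U% = 0.99%

0.99


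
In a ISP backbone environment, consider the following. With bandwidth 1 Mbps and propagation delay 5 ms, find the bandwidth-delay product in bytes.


Given: bandwidth = 1 Mbps, delay = 5 ms
BDP in bits = 1 * 10^6 * 5 / 1000
BDP in bits = 5000
BDP in bytes = 5000 / 8 = 625

625


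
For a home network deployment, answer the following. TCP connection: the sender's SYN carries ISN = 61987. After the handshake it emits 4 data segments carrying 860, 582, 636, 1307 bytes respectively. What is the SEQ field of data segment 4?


The SYN occupies sequence number ISN = 61987, so the first data byte is ISN + 1 = 61988.
SEQ of data segment i = (ISN + 1) + sum of payload sizes of segments 1..i-1.
Segment 1: SEQ = 61988, payload = 860 bytes
Segment 2: SEQ = 62848, payload = 582 bytes
Segment 3: SEQ = 63430, payload = 636 bytes
Segment 4: SEQ = 64066, payload = 1307 bytes
SEQ of segment 4 = 61988 + 860 + 582 + 636 = 64066

64066


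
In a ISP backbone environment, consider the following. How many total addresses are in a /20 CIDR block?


Given: CIDR prefix /20
Host bits = 32 - 20 = 12
Total addresses = 2^12 = 4096

4096


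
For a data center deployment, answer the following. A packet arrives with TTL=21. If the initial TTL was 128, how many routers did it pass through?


Given: initial TTL = 128, received TTL = 21
Hops = initial TTL - received TTL
Hops = 128 - 21 = 107

107


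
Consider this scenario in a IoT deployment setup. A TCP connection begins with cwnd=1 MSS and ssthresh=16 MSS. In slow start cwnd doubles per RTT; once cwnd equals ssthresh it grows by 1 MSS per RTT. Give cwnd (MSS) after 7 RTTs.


RTT 0: cwnd = 1 MSS (initial)
RTT 1: cwnd = 2 MSS (slow start, doubled)
RTT 2: cwnd = 4 MSS (slow start, doubled)
RTT 3: cwnd = 8 MSS (slow start, doubled)
RTT 4: cwnd = 16 MSS (slow start, doubled)
RTT 5: cwnd = 17 MSS (congestion avoidance, +1)
RTT 6: cwnd = 18 MSS (congestion avoidance, +1)
RTT 7: cwnd = 19 MSS (congestion avoidance, +1)

19


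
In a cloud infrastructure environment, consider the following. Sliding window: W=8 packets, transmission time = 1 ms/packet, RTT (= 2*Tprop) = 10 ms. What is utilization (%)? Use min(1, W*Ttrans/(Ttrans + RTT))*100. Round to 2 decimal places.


Given: W = 8, Ttrans = 1 ms, RTT = 10 ms (= 2 * Tprop, Tprop = 5 ms)
Cycle time = Ttrans + RTT = 1 + 10 = 11 ms (first packet sent until its ACK returns)
W * Ttrans = 8 * 1 = 8 ms of sending per cycle
W * Ttrans / (Ttrans + RTT) = 8 / 11 = 0.727273
U = min(1, 0.727273) = 0.727273
U% = 72.73%

72.73


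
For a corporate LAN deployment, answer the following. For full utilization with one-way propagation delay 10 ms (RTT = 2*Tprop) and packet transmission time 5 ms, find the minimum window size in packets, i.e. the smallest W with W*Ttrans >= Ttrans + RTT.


Given: Ttrans = 5 ms, RTT = 20 ms (= 2 * Tprop, Tprop = 10 ms)
Time until first ACK returns = Ttrans + RTT = 5 + 20 = 25 ms
Need W * Ttrans >= Ttrans + RTT  ->  W >= (Ttrans + RTT) / Ttrans
(Ttrans + RTT) / Ttrans = 25 / 5 = 5
W_min = ceil(5) = 5

5


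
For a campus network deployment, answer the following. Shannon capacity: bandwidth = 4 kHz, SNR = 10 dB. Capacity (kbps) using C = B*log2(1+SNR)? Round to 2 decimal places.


Given: B = 4 kHz, SNR = 10 dB
SNR linear = 10^(10/10) = 10
1 + SNR = 11
log2(11) = 3.4594316186
C = 4 * 1000 * 3.4594316186 = 13837.7265 bps
C = 13.837726 kbps -> 13.84 kbps (2 dp)

13.84


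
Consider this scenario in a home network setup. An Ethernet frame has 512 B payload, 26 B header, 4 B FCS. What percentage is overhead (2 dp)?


Given: payload = 512 B, header = 26 B, trailer = 4 B
Overhead bytes = header + trailer = 26 + 4 = 30
Total frame = payload + overhead = 512 + 30 = 542
Overhead % = 30 / 542 * 100 = 5.5351% -> 5.54% (2 dp)

5.54


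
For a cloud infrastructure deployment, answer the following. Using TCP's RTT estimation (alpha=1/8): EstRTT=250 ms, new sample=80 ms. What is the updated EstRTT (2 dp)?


Given: EstRTT = 250 ms, SampleRTT = 80 ms, alpha = 1/8
New EstRTT = (1 - alpha) * EstRTT + alpha * SampleRTT
(7/8) * 250 = 218.75
(1/8) * 80 = 10
New EstRTT = 218.75 + 10 = 228.75 ms -> 228.75 ms (2 dp)

228.75


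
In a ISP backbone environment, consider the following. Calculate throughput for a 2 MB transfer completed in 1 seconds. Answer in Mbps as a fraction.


Given: file = 2 MB, time = 1 s
File in Mb = 2 * 8 = 16 Mb
Throughput = 16 / 1 Mbps
Throughput = 16 Mbps

16


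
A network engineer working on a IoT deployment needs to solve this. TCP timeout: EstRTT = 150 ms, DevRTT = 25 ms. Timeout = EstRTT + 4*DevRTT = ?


Given: EstRTT = 150 ms, DevRTT = 25 ms
Timeout = EstRTT + 4 * DevRTT
4 * DevRTT = 4 * 25 = 100
Timeout = 150 + 100 = 250 ms

250


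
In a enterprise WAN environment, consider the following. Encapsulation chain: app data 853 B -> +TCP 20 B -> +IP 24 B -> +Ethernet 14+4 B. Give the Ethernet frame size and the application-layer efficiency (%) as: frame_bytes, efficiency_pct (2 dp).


TCP segment = 853 + 20 = 873 B
IP packet = 873 + 24 = 897 B
Ethernet frame = 897 + 14 + 4 = 915 B
Efficiency = app / frame = 853 / 915 = 0.932240 = 93.2240% -> 93.22% (2 dp)

915, 93.22


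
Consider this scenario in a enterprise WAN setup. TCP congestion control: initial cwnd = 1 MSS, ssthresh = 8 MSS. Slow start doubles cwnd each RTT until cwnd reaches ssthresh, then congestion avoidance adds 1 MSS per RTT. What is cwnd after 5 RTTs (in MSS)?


RTT 0: cwnd = 1 MSS (initial)
RTT 1: cwnd = 2 MSS (slow start, doubled)
RTT 2: cwnd = 4 MSS (slow start, doubled)
RTT 3: cwnd = 8 MSS (slow start, doubled)
RTT 4: cwnd = 9 MSS (congestion avoidance, +1)
RTT 5: cwnd = 10 MSS (congestion avoidance, +1)

10


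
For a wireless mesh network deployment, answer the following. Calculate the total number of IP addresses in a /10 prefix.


Given: CIDR prefix /10
Host bits = 32 - 10 = 22
Total addresses = 2^22 = 4194304

4194304


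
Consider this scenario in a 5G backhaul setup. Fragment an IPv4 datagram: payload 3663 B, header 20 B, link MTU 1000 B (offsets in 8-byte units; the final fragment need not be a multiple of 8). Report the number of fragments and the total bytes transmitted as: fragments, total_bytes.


Max data per non-final fragment = floor((MTU - header)/8)*8 = floor((1000 - 20)/8)*8 = floor(980/8)*8 = 976 B
Final fragment needs no 8-byte alignment: it can carry up to MTU - header = 980 B
Non-final fragments needed = ceil((payload - 980) / 976) = ceil(2683/976) = ceil(2.7490) = 3
Number of fragments = 3 + 1 = 4
Fragment sizes (data): 3 * 976 B + 735 B (last, 735 <= 980 OK)
Total bytes sent = payload + n_frags * header = 3663 + 4*20 = 3663 + 80 = 3743 B

4, 3743


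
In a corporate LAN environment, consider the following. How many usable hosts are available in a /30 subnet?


Given: subnet mask /30
Host bits = 32 - 30 = 2
Total addresses = 2^2 = 4
Usable hosts = 4 - 2 (network + broadcast) = 2

2


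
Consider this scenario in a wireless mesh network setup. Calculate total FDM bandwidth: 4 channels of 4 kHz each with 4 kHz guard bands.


Given: 4 channels, 4 kHz each, guard = 4 kHz
Channel bandwidth = 4 * 4 = 16 kHz
Guard bands = 3 gaps * 4 kHz = 12 kHz
Total = 16 + 12 = 28 kHz

28


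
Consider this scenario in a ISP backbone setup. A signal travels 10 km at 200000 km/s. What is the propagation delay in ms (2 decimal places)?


Given: distance = 10 km, speed = 200000 km/s
Delay = distance / speed = 10 / 200000 seconds
Delay in ms = 10 * 1000 / 200000
Delay = 0.0500 ms
Rounded to 2 dp = 0.05 ms

0.05


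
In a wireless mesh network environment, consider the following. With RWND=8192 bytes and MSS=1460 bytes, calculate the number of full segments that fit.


Given: RWND = 8192 bytes, MSS = 1460 bytes
Full segments = floor(RWND / MSS)
Full segments = floor(8192 / 1460)
Full segments = floor(5.611) = 5

5


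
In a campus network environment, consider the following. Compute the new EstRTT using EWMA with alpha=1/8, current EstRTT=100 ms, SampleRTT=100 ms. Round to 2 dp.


Given: EstRTT = 100 ms, SampleRTT = 100 ms, alpha = 1/8
New EstRTT = (1 - alpha) * EstRTT + alpha * SampleRTT
(7/8) * 100 = 87.5
(1/8) * 100 = 12.5
New EstRTT = 87.5 + 12.5 = 100 ms -> 100.00 ms (2 dp)

100.00


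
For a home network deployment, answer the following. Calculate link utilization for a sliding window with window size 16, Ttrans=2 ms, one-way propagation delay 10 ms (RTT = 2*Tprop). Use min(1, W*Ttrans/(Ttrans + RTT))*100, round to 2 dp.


Given: W = 16, Ttrans = 2 ms, RTT = 20 ms (= 2 * Tprop, Tprop = 10 ms)
Cycle time = Ttrans + RTT = 2 + 20 = 22 ms (first packet sent until its ACK returns)
W * Ttrans = 16 * 2 = 32 ms of sending per cycle
W * Ttrans / (Ttrans + RTT) = 32 / 22 = 1.454545
U = min(1, 1.454545) = 1.000000
U% = 100.00%

100.00


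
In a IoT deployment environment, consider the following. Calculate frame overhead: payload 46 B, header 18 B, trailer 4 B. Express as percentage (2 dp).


Given: payload = 46 B, header = 18 B, trailer = 4 B
Overhead bytes = header + trailer = 18 + 4 = 22
Total frame = payload + overhead = 46 + 22 = 68
Overhead % = 22 / 68 * 100 = 32.3529% -> 32.35% (2 dp)

32.35


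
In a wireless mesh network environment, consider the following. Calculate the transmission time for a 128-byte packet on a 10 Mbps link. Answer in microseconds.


Given: packet = 128 bytes, bandwidth = 10 Mbps
Packet in bits = 128 * 8 = 1024 bits
Bandwidth = 10 * 10^6 = 10000000 bps
Time = 1024 / 10000000 seconds
Time in us = 1024 * 10^6 / 10000000 = 102.4

102.4


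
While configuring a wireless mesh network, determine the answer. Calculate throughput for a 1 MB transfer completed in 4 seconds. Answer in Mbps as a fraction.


Given: file = 1 MB, time = 4 s
File in Mb = 1 * 8 = 8 Mb
Throughput = 8 / 4 Mbps
Throughput = 2 Mbps

2


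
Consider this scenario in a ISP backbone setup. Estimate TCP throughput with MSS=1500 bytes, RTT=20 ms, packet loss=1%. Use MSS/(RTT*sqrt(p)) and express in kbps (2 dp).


Given: MSS = 1500 bytes, RTT = 20 ms, loss = 1%
RTT in seconds = 20 / 1000 = 0.02
Loss rate = 1% = 0.01
sqrt(loss) = sqrt(0.01) = 0.1
Throughput (bytes/s) = 1500 / (0.02 * 0.1) = 750000.0000
Throughput (kbps) = 750000.0000 * 8 / 1000 = 6000.000000 -> 6000.00 kbps (2 dp)

6000.00


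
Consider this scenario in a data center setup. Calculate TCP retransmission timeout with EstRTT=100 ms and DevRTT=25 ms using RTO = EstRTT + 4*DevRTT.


Given: EstRTT = 100 ms, DevRTT = 25 ms
Timeout = EstRTT + 4 * DevRTT
4 * DevRTT = 4 * 25 = 100
Timeout = 100 + 100 = 200 ms

200


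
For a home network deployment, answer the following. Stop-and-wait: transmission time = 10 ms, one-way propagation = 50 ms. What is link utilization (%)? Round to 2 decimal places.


Given: Ttrans = 10 ms, Tprop = 50 ms
RTT = 2 * Tprop = 2 * 50 = 100 ms
U = Ttrans / (Ttrans + RTT)
U = 10 / (10 + 100)
U = 10 / 110 = 0.090909
U% = 9.09%

9.09


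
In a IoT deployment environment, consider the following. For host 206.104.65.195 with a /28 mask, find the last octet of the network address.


Given: IP = 206.104.65.195, prefix = /28
Subnet mask = 255.255.255.240
Last octet of IP: 195
Last octet of mask: 240
Network last octet = 195 AND 240 = 192

192


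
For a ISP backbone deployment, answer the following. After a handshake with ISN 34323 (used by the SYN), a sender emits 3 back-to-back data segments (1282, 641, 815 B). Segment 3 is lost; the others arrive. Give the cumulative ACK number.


SYN uses sequence number 34323; first data byte = ISN + 1 = 34324.
Segment 1: SEQ = 34324, len = 1282 B, covers [34324, 35605]
Segment 2: SEQ = 35606, len = 641 B, covers [35606, 36246]
Segment 3: SEQ = 36247, len = 815 B, covers [36247, 37061] [LOST]
In-order data received: bytes [34324, 36246] (segments 1..2).
Segment 3 missing -> gap begins at byte 36247.
Cumulative ACK = next expected in-order byte = 34324 + 1282 + 641 = 36247

36247


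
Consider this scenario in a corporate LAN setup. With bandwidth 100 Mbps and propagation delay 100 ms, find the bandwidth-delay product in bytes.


Given: bandwidth = 100 Mbps, delay = 100 ms
BDP in bits = 100 * 10^6 * 100 / 1000
BDP in bits = 10000000
BDP in bytes = 10000000 / 8 = 1250000

1250000


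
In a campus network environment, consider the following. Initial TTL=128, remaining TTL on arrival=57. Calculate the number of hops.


Given: initial TTL = 128, received TTL = 57
Hops = initial TTL - received TTL
Hops = 128 - 57 = 71

71


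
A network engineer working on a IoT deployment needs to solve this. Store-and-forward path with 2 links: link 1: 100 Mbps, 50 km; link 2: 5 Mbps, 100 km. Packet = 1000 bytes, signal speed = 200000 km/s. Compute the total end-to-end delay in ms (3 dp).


Packet = 1000 bytes = 8000 bits. Store-and-forward: sum (t_trans + t_prop) per link.
Link 1: t_trans = 8000/(100*10^6) s = 0.0800 ms; t_prop = 50/200000 s = 0.2500 ms; subtotal = 0.3300 ms
Link 2: t_trans = 8000/(5*10^6) s = 1.6000 ms; t_prop = 100/200000 s = 0.5000 ms; subtotal = 2.1000 ms
End-to-end = 0.3300 + 2.1000 = 2.4300 ms -> 2.430 ms (3 dp)

2.430


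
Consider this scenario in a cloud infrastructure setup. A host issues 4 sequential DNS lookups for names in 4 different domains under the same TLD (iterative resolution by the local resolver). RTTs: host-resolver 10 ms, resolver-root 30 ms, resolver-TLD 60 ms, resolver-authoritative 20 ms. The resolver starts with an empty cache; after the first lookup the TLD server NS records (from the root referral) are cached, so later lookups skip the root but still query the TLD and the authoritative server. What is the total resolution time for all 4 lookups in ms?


Lookup 1 (cold cache): local + root + TLD + auth = 10 + 30 + 60 + 20 = 120 ms
Lookups 2..4 (TLD NS cached -> skip root; new domain -> still ask TLD and auth): local + TLD + auth = 10 + 60 + 20 = 90 ms each
Remaining 3 lookups: 3 * 90 = 270 ms
Total = 120 + 270 = 390 ms

390


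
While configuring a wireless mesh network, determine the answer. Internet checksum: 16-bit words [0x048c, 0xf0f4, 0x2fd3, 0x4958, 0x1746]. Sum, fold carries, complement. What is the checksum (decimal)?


Given words: [0x048c, 0xf0f4, 0x2fd3, 0x4958, 0x1746]
Step 1: Sum all words
Raw sum = 1164 + 61684 + 12243 + 18776 + 5958 = 99825
Step 2: Fold carry: (34289 + 1) = 34290
One's complement = ~34290 & 0xFFFF = 31245

31245


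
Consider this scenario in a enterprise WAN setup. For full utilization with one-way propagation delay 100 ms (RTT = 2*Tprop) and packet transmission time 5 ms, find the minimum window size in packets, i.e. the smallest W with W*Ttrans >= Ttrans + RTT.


Given: Ttrans = 5 ms, RTT = 200 ms (= 2 * Tprop, Tprop = 100 ms)
Time until first ACK returns = Ttrans + RTT = 5 + 200 = 205 ms
Need W * Ttrans >= Ttrans + RTT  ->  W >= (Ttrans + RTT) / Ttrans
(Ttrans + RTT) / Ttrans = 205 / 5 = 41
W_min = ceil(41) = 41

41


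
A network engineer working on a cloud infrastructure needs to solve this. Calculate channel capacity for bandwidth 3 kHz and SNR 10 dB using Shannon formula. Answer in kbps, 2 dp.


Given: B = 3 kHz, SNR = 10 dB
SNR linear = 10^(10/10) = 10
1 + SNR = 11
log2(11) = 3.4594316186
C = 3 * 1000 * 3.4594316186 = 10378.2949 bps
C = 10.378295 kbps -> 10.38 kbps (2 dp)

10.38


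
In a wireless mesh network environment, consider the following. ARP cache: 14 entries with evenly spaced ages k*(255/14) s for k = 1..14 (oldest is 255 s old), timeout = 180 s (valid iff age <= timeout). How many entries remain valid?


Ages are k * 255/14 s for k = 1..14 (spacing = 18.2143 s).
Entry k is valid iff k * 255/14 <= 180 iff k <= 14 * 180 / 255 = 9.8824
n_valid = floor(9.8824) = 9
(n_stale = 14 - 9 = 5)

9


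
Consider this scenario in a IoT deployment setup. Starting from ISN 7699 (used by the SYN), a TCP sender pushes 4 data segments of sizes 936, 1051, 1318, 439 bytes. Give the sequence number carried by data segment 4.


The SYN occupies sequence number ISN = 7699, so the first data byte is ISN + 1 = 7700.
SEQ of data segment i = (ISN + 1) + sum of payload sizes of segments 1..i-1.
Segment 1: SEQ = 7700, payload = 936 bytes
Segment 2: SEQ = 8636, payload = 1051 bytes
Segment 3: SEQ = 9687, payload = 1318 bytes
Segment 4: SEQ = 11005, payload = 439 bytes
SEQ of segment 4 = 7700 + 936 + 1051 + 1318 = 11005

11005


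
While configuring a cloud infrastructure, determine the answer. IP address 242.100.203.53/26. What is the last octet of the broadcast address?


Given: IP = 242.100.203.53, prefix = /26
Host bits = 32 - 26 = 6
Network last octet = 53 AND mask = 0
Host part size = 2^6 - 1 = 63
Broadcast last octet = 0 OR 63 = 63

63


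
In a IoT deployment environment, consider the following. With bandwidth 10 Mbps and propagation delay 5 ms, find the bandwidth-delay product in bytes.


Given: bandwidth = 10 Mbps, delay = 5 ms
BDP in bits = 10 * 10^6 * 5 / 1000
BDP in bits = 50000
BDP in bytes = 50000 / 8 = 6250

6250


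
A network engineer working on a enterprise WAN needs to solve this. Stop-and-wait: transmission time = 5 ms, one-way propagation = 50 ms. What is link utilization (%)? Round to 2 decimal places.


Given: Ttrans = 5 ms, Tprop = 50 ms
RTT = 2 * Tprop = 2 * 50 = 100 ms
U = Ttrans / (Ttrans + RTT)
U = 5 / (5 + 100)
U = 5 / 105 = 0.047619
U% = 4.76%

4.76


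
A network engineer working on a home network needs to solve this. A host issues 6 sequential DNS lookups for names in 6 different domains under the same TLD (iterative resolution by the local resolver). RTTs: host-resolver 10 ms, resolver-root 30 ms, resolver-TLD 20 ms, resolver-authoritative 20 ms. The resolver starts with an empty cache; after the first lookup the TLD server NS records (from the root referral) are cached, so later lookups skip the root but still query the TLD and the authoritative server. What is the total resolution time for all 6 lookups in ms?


Lookup 1 (cold cache): local + root + TLD + auth = 10 + 30 + 20 + 20 = 80 ms
Lookups 2..6 (TLD NS cached -> skip root; new domain -> still ask TLD and auth): local + TLD + auth = 10 + 20 + 20 = 50 ms each
Remaining 5 lookups: 5 * 50 = 250 ms
Total = 80 + 250 = 330 ms

330


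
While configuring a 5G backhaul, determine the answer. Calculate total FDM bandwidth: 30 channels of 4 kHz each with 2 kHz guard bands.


Given: 30 channels, 4 kHz each, guard = 2 kHz
Channel bandwidth = 30 * 4 = 120 kHz
Guard bands = 29 gaps * 2 kHz = 58 kHz
Total = 120 + 58 = 178 kHz

178


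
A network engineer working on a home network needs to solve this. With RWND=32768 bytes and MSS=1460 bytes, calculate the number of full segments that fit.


Given: RWND = 32768 bytes, MSS = 1460 bytes
Full segments = floor(RWND / MSS)
Full segments = floor(32768 / 1460)
Full segments = floor(22.4438) = 22

22


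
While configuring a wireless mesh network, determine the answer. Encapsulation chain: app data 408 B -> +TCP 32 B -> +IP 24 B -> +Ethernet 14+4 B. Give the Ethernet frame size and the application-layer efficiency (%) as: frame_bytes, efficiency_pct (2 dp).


TCP segment = 408 + 32 = 440 B
IP packet = 440 + 24 = 464 B
Ethernet frame = 464 + 14 + 4 = 482 B
Efficiency = app / frame = 408 / 482 = 0.846473 = 84.6473% -> 84.65% (2 dp)

482, 84.65


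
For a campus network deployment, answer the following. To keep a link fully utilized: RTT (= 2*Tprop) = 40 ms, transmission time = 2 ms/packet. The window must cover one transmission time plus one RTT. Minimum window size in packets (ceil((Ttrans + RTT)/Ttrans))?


Given: Ttrans = 2 ms, RTT = 40 ms (= 2 * Tprop, Tprop = 20 ms)
Time until first ACK returns = Ttrans + RTT = 2 + 40 = 42 ms
Need W * Ttrans >= Ttrans + RTT  ->  W >= (Ttrans + RTT) / Ttrans
(Ttrans + RTT) / Ttrans = 42 / 2 = 21
W_min = ceil(21) = 21

21


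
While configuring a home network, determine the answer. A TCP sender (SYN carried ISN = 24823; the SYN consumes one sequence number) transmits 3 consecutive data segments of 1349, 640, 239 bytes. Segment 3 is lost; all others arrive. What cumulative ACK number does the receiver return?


SYN uses sequence number 24823; first data byte = ISN + 1 = 24824.
Segment 1: SEQ = 24824, len = 1349 B, covers [24824, 26172]
Segment 2: SEQ = 26173, len = 640 B, covers [26173, 26812]
Segment 3: SEQ = 26813, len = 239 B, covers [26813, 27051] [LOST]
In-order data received: bytes [24824, 26812] (segments 1..2).
Segment 3 missing -> gap begins at byte 26813.
Cumulative ACK = next expected in-order byte = 24824 + 1349 + 640 = 26813

26813


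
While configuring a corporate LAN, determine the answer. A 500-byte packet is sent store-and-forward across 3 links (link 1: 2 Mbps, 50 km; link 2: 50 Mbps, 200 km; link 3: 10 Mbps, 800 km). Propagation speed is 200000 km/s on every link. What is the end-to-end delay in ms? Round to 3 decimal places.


Packet = 500 bytes = 4000 bits. Store-and-forward: sum (t_trans + t_prop) per link.
Link 1: t_trans = 4000/(2*10^6) s = 2.0000 ms; t_prop = 50/200000 s = 0.2500 ms; subtotal = 2.2500 ms
Link 2: t_trans = 4000/(50*10^6) s = 0.0800 ms; t_prop = 200/200000 s = 1.0000 ms; subtotal = 1.0800 ms
Link 3: t_trans = 4000/(10*10^6) s = 0.4000 ms; t_prop = 800/200000 s = 4.0000 ms; subtotal = 4.4000 ms
End-to-end = 2.2500 + 1.0800 + 4.4000 = 7.7300 ms -> 7.730 ms (3 dp)

7.730


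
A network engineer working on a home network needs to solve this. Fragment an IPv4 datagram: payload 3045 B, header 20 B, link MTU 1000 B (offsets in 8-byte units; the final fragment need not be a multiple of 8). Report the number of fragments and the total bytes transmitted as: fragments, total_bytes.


Max data per non-final fragment = floor((MTU - header)/8)*8 = floor((1000 - 20)/8)*8 = floor(980/8)*8 = 976 B
Final fragment needs no 8-byte alignment: it can carry up to MTU - header = 980 B
Non-final fragments needed = ceil((payload - 980) / 976) = ceil(2065/976) = ceil(2.1158) = 3
Number of fragments = 3 + 1 = 4
Fragment sizes (data): 3 * 976 B + 117 B (last, 117 <= 980 OK)
Total bytes sent = payload + n_frags * header = 3045 + 4*20 = 3045 + 80 = 3125 B

4, 3125


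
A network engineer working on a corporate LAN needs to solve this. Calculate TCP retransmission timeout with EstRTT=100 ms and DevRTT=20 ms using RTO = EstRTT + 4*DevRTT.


Given: EstRTT = 100 ms, DevRTT = 20 ms
Timeout = EstRTT + 4 * DevRTT
4 * DevRTT = 4 * 20 = 80
Timeout = 100 + 80 = 180 ms

180


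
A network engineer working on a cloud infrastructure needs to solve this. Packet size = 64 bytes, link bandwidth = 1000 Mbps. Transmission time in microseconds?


Given: packet = 64 bytes, bandwidth = 1000 Mbps
Packet in bits = 64 * 8 = 512 bits
Bandwidth = 1000 * 10^6 = 1000000000 bps
Time = 512 / 1000000000 seconds
Time in us = 512 * 10^6 / 1000000000 = 0.512

0.512


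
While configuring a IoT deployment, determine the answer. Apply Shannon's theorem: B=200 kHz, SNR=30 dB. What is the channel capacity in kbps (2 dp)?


Given: B = 200 kHz, SNR = 30 dB
SNR linear = 10^(30/10) = 1000
1 + SNR = 1001
log2(1001) = 9.9672262588
C = 200 * 1000 * 9.9672262588 = 1993445.2518 bps
C = 1993.445252 kbps -> 1993.45 kbps (2 dp)

1993.45


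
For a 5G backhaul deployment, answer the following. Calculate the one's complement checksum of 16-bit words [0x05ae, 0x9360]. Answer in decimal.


Given words: [0x05ae, 0x9360]
Step 1: Sum all words
Raw sum = 1454 + 37728 = 39182
One's complement = ~39182 & 0xFFFF = 26353

26353


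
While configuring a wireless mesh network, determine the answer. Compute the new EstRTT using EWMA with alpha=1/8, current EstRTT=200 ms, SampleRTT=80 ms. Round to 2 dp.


Given: EstRTT = 200 ms, SampleRTT = 80 ms, alpha = 1/8
New EstRTT = (1 - alpha) * EstRTT + alpha * SampleRTT
(7/8) * 200 = 175
(1/8) * 80 = 10
New EstRTT = 175 + 10 = 185 ms -> 185.00 ms (2 dp)

185.00


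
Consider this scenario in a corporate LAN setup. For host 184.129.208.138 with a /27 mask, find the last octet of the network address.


Given: IP = 184.129.208.138, prefix = /27
Subnet mask = 255.255.255.224
Last octet of IP: 138
Last octet of mask: 224
Network last octet = 138 AND 224 = 128

128


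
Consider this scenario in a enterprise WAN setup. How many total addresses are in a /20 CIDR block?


Given: CIDR prefix /20
Host bits = 32 - 20 = 12
Total addresses = 2^12 = 4096

4096


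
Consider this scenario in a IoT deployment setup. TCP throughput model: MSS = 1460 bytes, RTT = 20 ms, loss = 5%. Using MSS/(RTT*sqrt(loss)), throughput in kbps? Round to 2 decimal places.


Given: MSS = 1460 bytes, RTT = 20 ms, loss = 5%
RTT in seconds = 20 / 1000 = 0.02
Loss rate = 5% = 0.05
sqrt(loss) = sqrt(0.05) = 0.223606797750
Throughput (bytes/s) = 1460 / (0.02 * 0.223606797750) = 326465.9247
Throughput (kbps) = 326465.9247 * 8 / 1000 = 2611.727398 -> 2611.73 kbps (2 dp)

2611.73


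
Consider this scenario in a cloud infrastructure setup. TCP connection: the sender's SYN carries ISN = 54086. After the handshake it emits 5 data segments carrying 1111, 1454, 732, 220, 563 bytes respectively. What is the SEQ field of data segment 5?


The SYN occupies sequence number ISN = 54086, so the first data byte is ISN + 1 = 54087.
SEQ of data segment i = (ISN + 1) + sum of payload sizes of segments 1..i-1.
Segment 1: SEQ = 54087, payload = 1111 bytes
Segment 2: SEQ = 55198, payload = 1454 bytes
Segment 3: SEQ = 56652, payload = 732 bytes
Segment 4: SEQ = 57384, payload = 220 bytes
Segment 5: SEQ = 57604, payload = 563 bytes
SEQ of segment 5 = 54087 + 1111 + 1454 + 732 + 220 = 57604

57604


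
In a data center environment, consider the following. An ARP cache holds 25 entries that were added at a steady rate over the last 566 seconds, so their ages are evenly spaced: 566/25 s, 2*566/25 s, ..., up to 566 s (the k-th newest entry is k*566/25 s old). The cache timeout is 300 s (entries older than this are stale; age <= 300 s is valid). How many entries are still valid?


Ages are k * 566/25 s for k = 1..25 (spacing = 22.6400 s).
Entry k is valid iff k * 566/25 <= 300 iff k <= 25 * 300 / 566 = 13.2509
n_valid = floor(13.2509) = 13
(n_stale = 25 - 13 = 12)

13


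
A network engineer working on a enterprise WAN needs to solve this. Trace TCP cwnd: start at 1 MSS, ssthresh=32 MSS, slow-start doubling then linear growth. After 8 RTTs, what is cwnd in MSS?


RTT 0: cwnd = 1 MSS (initial)
RTT 1: cwnd = 2 MSS (slow start, doubled)
RTT 2: cwnd = 4 MSS (slow start, doubled)
RTT 3: cwnd = 8 MSS (slow start, doubled)
RTT 4: cwnd = 16 MSS (slow start, doubled)
RTT 5: cwnd = 32 MSS (slow start, doubled)
RTT 6: cwnd = 33 MSS (congestion avoidance, +1)
RTT 7: cwnd = 34 MSS (congestion avoidance, +1)
RTT 8: cwnd = 35 MSS (congestion avoidance, +1)

35


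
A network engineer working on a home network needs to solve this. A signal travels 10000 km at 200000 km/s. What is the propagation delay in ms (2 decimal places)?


Given: distance = 10000 km, speed = 200000 km/s
Delay = distance / speed = 10000 / 200000 seconds
Delay in ms = 10000 * 1000 / 200000
Delay = 50.0000 ms
Rounded to 2 dp = 50.00 ms

50.00


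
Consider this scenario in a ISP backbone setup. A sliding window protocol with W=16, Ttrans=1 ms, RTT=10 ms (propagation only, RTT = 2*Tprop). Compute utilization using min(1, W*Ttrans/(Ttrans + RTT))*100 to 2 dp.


Given: W = 16, Ttrans = 1 ms, RTT = 10 ms (= 2 * Tprop, Tprop = 5 ms)
Cycle time = Ttrans + RTT = 1 + 10 = 11 ms (first packet sent until its ACK returns)
W * Ttrans = 16 * 1 = 16 ms of sending per cycle
W * Ttrans / (Ttrans + RTT) = 16 / 11 = 1.454545
U = min(1, 1.454545) = 1.000000
U% = 100.00%

100.00


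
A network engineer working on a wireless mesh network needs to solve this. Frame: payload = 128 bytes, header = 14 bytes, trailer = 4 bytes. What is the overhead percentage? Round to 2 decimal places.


Given: payload = 128 B, header = 14 B, trailer = 4 B
Overhead bytes = header + trailer = 14 + 4 = 18
Total frame = payload + overhead = 128 + 18 = 146
Overhead % = 18 / 146 * 100 = 12.3288% -> 12.33% (2 dp)

12.33


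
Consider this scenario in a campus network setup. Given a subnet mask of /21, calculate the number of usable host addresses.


Given: subnet mask /21
Host bits = 32 - 21 = 11
Total addresses = 2^11 = 2048
Usable hosts = 2048 - 2 (network + broadcast) = 2046

2046


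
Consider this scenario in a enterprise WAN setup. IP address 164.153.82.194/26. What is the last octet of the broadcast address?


Given: IP = 164.153.82.194, prefix = /26
Host bits = 32 - 26 = 6
Network last octet = 194 AND mask = 192
Host part size = 2^6 - 1 = 63
Broadcast last octet = 192 OR 63 = 255

255


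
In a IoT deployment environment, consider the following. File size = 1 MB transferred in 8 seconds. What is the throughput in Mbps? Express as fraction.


Given: file = 1 MB, time = 8 s
File in Mb = 1 * 8 = 8 Mb
Throughput = 8 / 8 Mbps
Throughput = 1 Mbps

1


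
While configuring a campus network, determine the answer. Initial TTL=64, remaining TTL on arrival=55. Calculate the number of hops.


Given: initial TTL = 64, received TTL = 55
Hops = initial TTL - received TTL
Hops = 64 - 55 = 9

9


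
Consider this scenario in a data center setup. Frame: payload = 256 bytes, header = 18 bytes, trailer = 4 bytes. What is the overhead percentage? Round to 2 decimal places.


Given: payload = 256 B, header = 18 B, trailer = 4 B
Overhead bytes = header + trailer = 18 + 4 = 22
Total frame = payload + overhead = 256 + 22 = 278
Overhead % = 22 / 278 * 100 = 7.9137% -> 7.91% (2 dp)

7.91


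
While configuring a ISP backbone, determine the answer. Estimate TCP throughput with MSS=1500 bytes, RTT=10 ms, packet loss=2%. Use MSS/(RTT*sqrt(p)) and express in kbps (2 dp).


Given: MSS = 1500 bytes, RTT = 10 ms, loss = 2%
RTT in seconds = 10 / 1000 = 0.01
Loss rate = 2% = 0.02
sqrt(loss) = sqrt(0.02) = 0.141421356237
Throughput (bytes/s) = 1500 / (0.01 * 0.141421356237) = 1060660.1718
Throughput (kbps) = 1060660.1718 * 8 / 1000 = 8485.281374 -> 8485.28 kbps (2 dp)

8485.28


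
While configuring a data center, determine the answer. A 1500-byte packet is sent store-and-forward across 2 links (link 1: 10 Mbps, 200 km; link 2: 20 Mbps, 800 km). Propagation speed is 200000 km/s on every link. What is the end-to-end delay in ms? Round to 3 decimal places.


Packet = 1500 bytes = 12000 bits. Store-and-forward: sum (t_trans + t_prop) per link.
Link 1: t_trans = 12000/(10*10^6) s = 1.2000 ms; t_prop = 200/200000 s = 1.0000 ms; subtotal = 2.2000 ms
Link 2: t_trans = 12000/(20*10^6) s = 0.6000 ms; t_prop = 800/200000 s = 4.0000 ms; subtotal = 4.6000 ms
End-to-end = 2.2000 + 4.6000 = 6.8000 ms -> 6.800 ms (3 dp)

6.800


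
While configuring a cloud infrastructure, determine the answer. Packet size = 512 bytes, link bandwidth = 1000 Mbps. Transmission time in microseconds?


Given: packet = 512 bytes, bandwidth = 1000 Mbps
Packet in bits = 512 * 8 = 4096 bits
Bandwidth = 1000 * 10^6 = 1000000000 bps
Time = 4096 / 1000000000 seconds
Time in us = 4096 * 10^6 / 1000000000 = 4.096

4.096


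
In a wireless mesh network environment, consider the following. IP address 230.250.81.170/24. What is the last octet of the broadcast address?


Given: IP = 230.250.81.170, prefix = /24
Host bits = 32 - 24 = 8
Network last octet = 170 AND mask = 0
Host part size = 2^8 - 1 = 255
Broadcast last octet = 0 OR 255 = 255

255


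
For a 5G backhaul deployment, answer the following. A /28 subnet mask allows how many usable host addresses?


Given: subnet mask /28
Host bits = 32 - 28 = 4
Total addresses = 2^4 = 16
Usable hosts = 16 - 2 (network + broadcast) = 14

14


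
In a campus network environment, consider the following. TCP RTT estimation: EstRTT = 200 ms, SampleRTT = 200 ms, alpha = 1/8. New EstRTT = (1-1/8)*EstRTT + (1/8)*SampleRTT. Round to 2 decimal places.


Given: EstRTT = 200 ms, SampleRTT = 200 ms, alpha = 1/8
New EstRTT = (1 - alpha) * EstRTT + alpha * SampleRTT
(7/8) * 200 = 175
(1/8) * 200 = 25
New EstRTT = 175 + 25 = 200 ms -> 200.00 ms (2 dp)

200.00


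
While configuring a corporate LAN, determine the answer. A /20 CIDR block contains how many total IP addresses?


Given: CIDR prefix /20
Host bits = 32 - 20 = 12
Total addresses = 2^12 = 4096

4096


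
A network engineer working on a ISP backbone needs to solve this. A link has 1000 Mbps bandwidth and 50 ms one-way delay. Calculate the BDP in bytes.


Given: bandwidth = 1000 Mbps, delay = 50 ms
BDP in bits = 1000 * 10^6 * 50 / 1000
BDP in bits = 50000000
BDP in bytes = 50000000 / 8 = 6250000

6250000


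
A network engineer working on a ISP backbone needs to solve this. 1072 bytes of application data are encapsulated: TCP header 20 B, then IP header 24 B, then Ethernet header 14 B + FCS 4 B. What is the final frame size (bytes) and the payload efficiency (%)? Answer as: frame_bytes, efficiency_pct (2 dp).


TCP segment = 1072 + 20 = 1092 B
IP packet = 1092 + 24 = 1116 B
Ethernet frame = 1116 + 14 + 4 = 1134 B
Efficiency = app / frame = 1072 / 1134 = 0.945326 = 94.5326% -> 94.53% (2 dp)

1134, 94.53


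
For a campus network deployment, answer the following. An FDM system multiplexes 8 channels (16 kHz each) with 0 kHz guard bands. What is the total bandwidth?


Given: 8 channels, 16 kHz each, guard = 0 kHz
Channel bandwidth = 8 * 16 = 128 kHz
Guard bands = 7 gaps * 0 kHz = 0 kHz
Total = 128 + 0 = 128 kHz

128


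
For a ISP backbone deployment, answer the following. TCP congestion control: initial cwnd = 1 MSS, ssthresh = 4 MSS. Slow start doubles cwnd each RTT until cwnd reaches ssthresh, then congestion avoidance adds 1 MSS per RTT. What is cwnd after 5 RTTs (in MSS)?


RTT 0: cwnd = 1 MSS (initial)
RTT 1: cwnd = 2 MSS (slow start, doubled)
RTT 2: cwnd = 4 MSS (slow start, doubled)
RTT 3: cwnd = 5 MSS (congestion avoidance, +1)
RTT 4: cwnd = 6 MSS (congestion avoidance, +1)
RTT 5: cwnd = 7 MSS (congestion avoidance, +1)

7


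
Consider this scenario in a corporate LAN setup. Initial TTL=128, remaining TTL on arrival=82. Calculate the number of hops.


Given: initial TTL = 128, received TTL = 82
Hops = initial TTL - received TTL
Hops = 128 - 82 = 46

46


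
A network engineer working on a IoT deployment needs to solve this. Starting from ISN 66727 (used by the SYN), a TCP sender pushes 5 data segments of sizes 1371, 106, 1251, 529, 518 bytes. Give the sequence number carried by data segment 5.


The SYN occupies sequence number ISN = 66727, so the first data byte is ISN + 1 = 66728.
SEQ of data segment i = (ISN + 1) + sum of payload sizes of segments 1..i-1.
Segment 1: SEQ = 66728, payload = 1371 bytes
Segment 2: SEQ = 68099, payload = 106 bytes
Segment 3: SEQ = 68205, payload = 1251 bytes
Segment 4: SEQ = 69456, payload = 529 bytes
Segment 5: SEQ = 69985, payload = 518 bytes
SEQ of segment 5 = 66728 + 1371 + 106 + 1251 + 529 = 69985

69985


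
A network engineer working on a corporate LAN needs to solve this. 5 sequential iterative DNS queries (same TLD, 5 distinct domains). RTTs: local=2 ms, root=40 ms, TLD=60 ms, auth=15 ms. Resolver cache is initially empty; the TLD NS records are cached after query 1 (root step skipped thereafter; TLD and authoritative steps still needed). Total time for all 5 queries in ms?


Lookup 1 (cold cache): local + root + TLD + auth = 2 + 40 + 60 + 15 = 117 ms
Lookups 2..5 (TLD NS cached -> skip root; new domain -> still ask TLD and auth): local + TLD + auth = 2 + 60 + 15 = 77 ms each
Remaining 4 lookups: 4 * 77 = 308 ms
Total = 117 + 308 = 425 ms

425


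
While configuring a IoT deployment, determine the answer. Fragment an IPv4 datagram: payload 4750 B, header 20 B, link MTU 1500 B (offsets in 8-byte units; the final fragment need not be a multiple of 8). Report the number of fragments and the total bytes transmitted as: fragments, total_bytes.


Max data per non-final fragment = floor((MTU - header)/8)*8 = floor((1500 - 20)/8)*8 = floor(1480/8)*8 = 1480 B
Final fragment needs no 8-byte alignment: it can carry up to MTU - header = 1480 B
Non-final fragments needed = ceil((payload - 1480) / 1480) = ceil(3270/1480) = ceil(2.2095) = 3
Number of fragments = 3 + 1 = 4
Fragment sizes (data): 3 * 1480 B + 310 B (last, 310 <= 1480 OK)
Total bytes sent = payload + n_frags * header = 4750 + 4*20 = 4750 + 80 = 4830 B

4, 4830
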